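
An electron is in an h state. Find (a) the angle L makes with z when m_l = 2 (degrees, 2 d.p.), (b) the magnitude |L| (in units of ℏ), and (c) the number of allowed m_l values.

θ(m_l=2) ≈ 68.58°; |L| = √30 ℏ ≈ 5.477ℏ; 11 values

An h state has l = 5.
For m_l = 2: cos θ = 2/√30, θ ≈ 68.58°.
|L| = ℏ√(5·6) = √30 ℏ ≈ 5.477ℏ.
There are 2l+1 = 11 values of m_l.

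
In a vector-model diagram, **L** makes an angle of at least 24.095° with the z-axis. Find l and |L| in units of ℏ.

l = 5, |L| = √30 ℏ ≈ 5.477ℏ

At minimum angle, m_l = l, so cos θ = l/√(l(l+1)); cos²θ = l/(l+1) = 0.8333.
l = cos²θ/sin²θ ≈ 5.
Then |L| = ℏ√(5·6) = √30 ℏ.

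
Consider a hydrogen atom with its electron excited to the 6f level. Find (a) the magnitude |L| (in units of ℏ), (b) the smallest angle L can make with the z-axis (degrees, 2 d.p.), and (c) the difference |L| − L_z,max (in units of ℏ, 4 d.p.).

The 6f level has l = 3.
|L| = ℏ√(3·4) = 2√3 ℏ ≈ 3.464ℏ.
cos θ_min = 3/√12, so θ_min ≈ 30.00°.
|L| − L_z,max = (2√3 − 3)ℏ ≈ 0.4641ℏ.

|L| = 2√3 ℏ ≈ 3.464ℏ; θ_min ≈ 30.00°; |L|−L_z,max ≈ 0.4641ℏ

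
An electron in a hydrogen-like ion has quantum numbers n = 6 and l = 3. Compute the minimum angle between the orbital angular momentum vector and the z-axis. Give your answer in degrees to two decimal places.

θ_min ≈ 30.00°

|L| = ℏ√(l(l+1)) = 2√3 ℏ.
The smallest angle corresponds to the largest L_z, i.e. m_l = l = 3, giving L_z = 3ℏ.
cos θ_min = 3/√12, so θ_min ≈ 30.00°.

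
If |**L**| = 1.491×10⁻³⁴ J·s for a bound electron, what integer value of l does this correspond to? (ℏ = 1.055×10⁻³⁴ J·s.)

l = 1

Dividing by ℏ: |L|/ℏ ≈ 1.413.
Set l(l+1) = 2.00; the integer solution is l = 1.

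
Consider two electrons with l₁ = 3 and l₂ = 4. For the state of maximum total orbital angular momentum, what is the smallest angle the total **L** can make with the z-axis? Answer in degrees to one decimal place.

θ_min ≈ 20.7°

By the triangle rule, |l₁ − l₂| ≤ L ≤ l₁ + l₂.
So L can be 1, 2, 3, 4, 5, 6, 7.
The maximum is L = 7, with |L_tot| = ℏ√(7·8) = 2√14 ℏ.
The minimum angle with z is arccos(7/√56) ≈ 20.7°.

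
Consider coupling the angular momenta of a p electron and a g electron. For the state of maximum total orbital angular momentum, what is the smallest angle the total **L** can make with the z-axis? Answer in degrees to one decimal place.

Angular momentum addition gives L = |l₁ − l₂|, …, l₁ + l₂.
So L can be 3, 4, 5.
The maximum is L = 5, with |L_tot| = ℏ√(5·6) = √30 ℏ.
The minimum angle with z is arccos(5/√30) ≈ 24.1°.

θ_min ≈ 24.1°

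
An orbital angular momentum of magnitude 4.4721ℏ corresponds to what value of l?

l = 4

(|L|/ℏ)² = l(l+1) = 20.
Solving: l = 4.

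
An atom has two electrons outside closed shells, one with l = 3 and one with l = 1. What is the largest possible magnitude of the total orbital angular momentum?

|L_tot|_max = 2√5 ℏ ≈ 4.472ℏ

By the triangle rule, |l₁ − l₂| ≤ L ≤ l₁ + l₂.
Allowed values: L = 2, 3, 4.
The largest magnitude corresponds to L = 4: |L_tot| = ℏ√(4·5) = 2√5 ℏ.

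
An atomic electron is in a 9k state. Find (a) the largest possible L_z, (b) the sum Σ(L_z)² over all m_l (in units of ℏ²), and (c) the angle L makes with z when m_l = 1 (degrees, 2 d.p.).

For 9k, l = 7.
L_z,max = lℏ = 7ℏ.
Σ m_l² = 280, so Σ(L_z)² = 280 ℏ².
For m_l = 1: cos θ = 1/√56, θ ≈ 82.32°.

L_z,max = 7ℏ; Σ(L_z)² = 280 ℏ²; θ(m_l=1) ≈ 82.32°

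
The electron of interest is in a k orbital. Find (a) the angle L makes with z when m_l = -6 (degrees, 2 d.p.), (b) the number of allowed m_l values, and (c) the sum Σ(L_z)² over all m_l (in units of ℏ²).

K corresponds to l = 7.
For m_l = -6: cos θ = -6/√56, θ ≈ 143.30°.
There are 2l+1 = 15 values of m_l.
Σ m_l² = 280, so Σ(L_z)² = 280 ℏ².

θ(m_l=-6) ≈ 143.30°; 15 values; Σ(L_z)² = 280 ℏ²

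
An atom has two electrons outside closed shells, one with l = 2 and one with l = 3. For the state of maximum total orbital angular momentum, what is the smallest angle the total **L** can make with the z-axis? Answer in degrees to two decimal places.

θ_min ≈ 24.09°

By the triangle rule, |l₁ − l₂| ≤ L ≤ l₁ + l₂.
So L can be 1, 2, 3, 4, 5.
The maximum is L = 5, with |L_tot| = ℏ√(5·6) = √30 ℏ.
The minimum angle with z is arccos(5/√30) ≈ 24.09°.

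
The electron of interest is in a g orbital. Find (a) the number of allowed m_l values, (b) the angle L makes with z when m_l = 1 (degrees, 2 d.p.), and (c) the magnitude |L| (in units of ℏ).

A g state has l = 4.
There are 2l+1 = 9 values of m_l.
For m_l = 1: cos θ = 1/√20, θ ≈ 77.08°.
|L| = ℏ√(4·5) = 2√5 ℏ ≈ 4.472ℏ.

9 values; θ(m_l=1) ≈ 77.08°; |L| = 2√5 ℏ ≈ 4.472ℏ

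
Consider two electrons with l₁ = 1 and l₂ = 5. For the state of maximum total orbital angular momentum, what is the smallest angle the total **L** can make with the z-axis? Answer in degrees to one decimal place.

Angular momentum addition gives L = |l₁ − l₂|, …, l₁ + l₂.
L ∈ {4, 5, 6}.
The maximum is L = 6, with |L_tot| = ℏ√(6·7) = √42 ℏ.
The minimum angle with z is arccos(6/√42) ≈ 22.2°.

θ_min ≈ 22.2°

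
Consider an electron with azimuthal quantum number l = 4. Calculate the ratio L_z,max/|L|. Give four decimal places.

L_z,max/|L| = 0.8944

|L| = 2√5 ℏ ≈ 4.4721ℏ, while L_z,max = lℏ = 4ℏ.
L_z,max/|L| = 4/√20 = 0.8944.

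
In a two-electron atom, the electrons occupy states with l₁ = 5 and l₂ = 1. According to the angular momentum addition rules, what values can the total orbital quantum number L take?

L = 4, 5, 6

Angular momentum addition gives L = |l₁ − l₂|, …, l₁ + l₂.
So L can be 4, 5, 6.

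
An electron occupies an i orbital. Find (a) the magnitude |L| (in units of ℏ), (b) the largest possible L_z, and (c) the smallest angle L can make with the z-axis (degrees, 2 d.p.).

An i state has l = 6.
|L| = ℏ√(6·7) = √42 ℏ ≈ 6.481ℏ.
L_z,max = lℏ = 6ℏ.
cos θ_min = 6/√42, so θ_min ≈ 22.21°.

|L| = √42 ℏ ≈ 6.481ℏ; L_z,max = 6ℏ; θ_min ≈ 22.21°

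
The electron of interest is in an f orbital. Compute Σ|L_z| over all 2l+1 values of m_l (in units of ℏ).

F corresponds to l = 3.
The allowed m_l values are -3, -2, -1, 0, 1, 2, 3.
Σ|m_l| = l(l+1) = 12.

Σ|L_z| = 12 ℏ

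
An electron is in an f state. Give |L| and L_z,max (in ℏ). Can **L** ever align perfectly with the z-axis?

No: L_z,max = 3ℏ < |L| = 2√3 ℏ ≈ 3.464ℏ

For an f orbital, l = 3.
|L| = 2√3 ℏ ≈ 3.4641ℏ, while L_z,max = lℏ = 3ℏ.
Since |L| > L_z,max, the vector can never point exactly along z; the closest it comes is θ_min = arccos(3/√12) ≈ 30.0°.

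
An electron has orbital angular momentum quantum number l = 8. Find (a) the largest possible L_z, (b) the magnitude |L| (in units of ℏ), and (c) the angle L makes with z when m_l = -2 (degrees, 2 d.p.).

L_z,max = 8ℏ; |L| = 6√2 ℏ ≈ 8.485ℏ; θ(m_l=-2) ≈ 103.63°

L_z,max = lℏ = 8ℏ.
|L| = ℏ√(8·9) = 6√2 ℏ ≈ 8.485ℏ.
For m_l = -2: cos θ = -2/√72, θ ≈ 103.63°.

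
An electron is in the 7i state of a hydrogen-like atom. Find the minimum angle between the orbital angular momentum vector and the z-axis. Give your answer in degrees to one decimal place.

θ_min ≈ 22.2°

The 7i subshell has l = 6.
|L|² = l(l+1)ℏ² = 42ℏ², so |L| = √42 ℏ.
The smallest angle corresponds to the largest L_z, i.e. m_l = l = 6, giving L_z = 6ℏ.
cos θ_min = 6/√42, so θ_min ≈ 22.2°.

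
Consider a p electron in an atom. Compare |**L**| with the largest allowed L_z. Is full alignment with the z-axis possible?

No: L_z,max = 1ℏ < |L| = √2 ℏ ≈ 1.414ℏ

P corresponds to l = 1.
|L| = √2 ℏ ≈ 1.4142ℏ, while L_z,max = lℏ = 1ℏ.
Since |L| > L_z,max, the vector can never point exactly along z; the closest it comes is θ_min = arccos(1/√2) ≈ 45.0°.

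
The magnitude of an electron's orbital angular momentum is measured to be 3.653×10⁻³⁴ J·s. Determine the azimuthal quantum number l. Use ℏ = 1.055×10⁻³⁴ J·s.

|L|/ℏ = (3.653×10⁻³⁴)/(1.055×10⁻³⁴) ≈ 3.463.
(|L|/ℏ)² = l(l+1) ≈ 11.99 ⇒ l = 3.

l = 3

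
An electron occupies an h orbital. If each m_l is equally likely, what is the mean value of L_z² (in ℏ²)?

⟨L_z²⟩ = 10 ℏ²

For an h orbital, l = 5.
m_l runs from −5 to 5, i.e. {-5, -4, -3, -2, -1, 0, 1, 2, 3, 4, 5}.
⟨L_z²⟩ = ℏ²·l(l+1)/3 = 10ℏ².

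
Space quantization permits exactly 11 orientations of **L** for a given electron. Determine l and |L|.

l = 5, |L| = √30 ℏ ≈ 5.477ℏ

Since there are 2l+1 = 11 values of m_l, l = 5.
Then |L| = √(l(l+1)) ℏ = √30 ℏ.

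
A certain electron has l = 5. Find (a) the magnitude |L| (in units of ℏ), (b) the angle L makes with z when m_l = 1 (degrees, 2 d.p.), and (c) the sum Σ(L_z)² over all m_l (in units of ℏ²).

|L| = √30 ℏ ≈ 5.477ℏ; θ(m_l=1) ≈ 79.48°; Σ(L_z)² = 110 ℏ²

|L| = ℏ√(5·6) = √30 ℏ ≈ 5.477ℏ.
For m_l = 1: cos θ = 1/√30, θ ≈ 79.48°.
Σ m_l² = 110, so Σ(L_z)² = 110 ℏ².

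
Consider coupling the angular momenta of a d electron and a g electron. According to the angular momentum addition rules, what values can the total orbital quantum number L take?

The total orbital quantum number L ranges from |l₁ − l₂| to l₁ + l₂ in integer steps.
So L can be 2, 3, 4, 5, 6.

L = 2, 3, 4, 5, 6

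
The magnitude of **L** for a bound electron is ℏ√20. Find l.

l = 4

(|L|/ℏ)² = l(l+1) = 20.
l² + l − 20 = 0 ⇒ l = 4.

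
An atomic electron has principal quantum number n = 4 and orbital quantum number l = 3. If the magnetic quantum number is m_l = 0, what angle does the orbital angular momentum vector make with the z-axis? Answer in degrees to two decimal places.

θ ≈ 90.00°

|L| = ℏ√(l(l+1)) = 2√3 ℏ.
L_z = m_l ℏ = 0ℏ.
cos θ = L_z/|L| = 0/√12, so θ ≈ 90.00°.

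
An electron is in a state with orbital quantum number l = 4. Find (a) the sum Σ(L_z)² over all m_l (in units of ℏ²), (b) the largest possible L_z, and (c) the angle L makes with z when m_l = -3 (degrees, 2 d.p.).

Σ(L_z)² = 60 ℏ²; L_z,max = 4ℏ; θ(m_l=-3) ≈ 132.13°

Σ m_l² = 60, so Σ(L_z)² = 60 ℏ².
L_z,max = lℏ = 4ℏ.
For m_l = -3: cos θ = -3/√20, θ ≈ 132.13°.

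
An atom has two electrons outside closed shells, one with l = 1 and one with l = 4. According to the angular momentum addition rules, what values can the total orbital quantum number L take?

L = 3, 4, 5

By the triangle rule, |l₁ − l₂| ≤ L ≤ l₁ + l₂.
So L can be 3, 4, 5.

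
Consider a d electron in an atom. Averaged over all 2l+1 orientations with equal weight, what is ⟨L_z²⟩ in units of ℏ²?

For a d orbital, l = 2.
m_l runs from −2 to 2, i.e. {-2, -1, 0, 1, 2}.
⟨L_z²⟩ = ℏ²·l(l+1)/3 = 2ℏ².

⟨L_z²⟩ = 2 ℏ²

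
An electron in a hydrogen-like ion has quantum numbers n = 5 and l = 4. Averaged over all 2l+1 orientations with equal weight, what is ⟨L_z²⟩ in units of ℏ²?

The allowed m_l values are -4, -3, -2, -1, 0, 1, 2, 3, 4.
Average of L_z² over 9 states: 60/9 ℏ² = 6.667 ℏ².

⟨L_z²⟩ = 6.667 ℏ²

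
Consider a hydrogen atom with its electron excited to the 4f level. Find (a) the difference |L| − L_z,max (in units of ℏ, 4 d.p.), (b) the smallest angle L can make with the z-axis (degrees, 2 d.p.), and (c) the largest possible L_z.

|L|−L_z,max ≈ 0.4641ℏ; θ_min ≈ 30.00°; L_z,max = 3ℏ

The 4f level has l = 3.
|L| − L_z,max = (2√3 − 3)ℏ ≈ 0.4641ℏ.
cos θ_min = 3/√12, so θ_min ≈ 30.00°.
L_z,max = lℏ = 3ℏ.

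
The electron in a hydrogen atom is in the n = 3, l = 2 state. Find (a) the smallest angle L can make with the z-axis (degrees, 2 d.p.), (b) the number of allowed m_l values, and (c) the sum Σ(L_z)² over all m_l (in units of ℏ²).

cos θ_min = 2/√6, so θ_min ≈ 35.26°.
There are 2l+1 = 5 values of m_l.
Σ m_l² = 10, so Σ(L_z)² = 10 ℏ².

θ_min ≈ 35.26°; 5 values; Σ(L_z)² = 10 ℏ²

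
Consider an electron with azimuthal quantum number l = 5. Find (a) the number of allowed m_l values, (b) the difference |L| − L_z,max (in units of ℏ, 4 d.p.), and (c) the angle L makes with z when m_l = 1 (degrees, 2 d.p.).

There are 2l+1 = 11 values of m_l.
|L| − L_z,max = (√30 − 5)ℏ ≈ 0.4772ℏ.
For m_l = 1: cos θ = 1/√30, θ ≈ 79.48°.

11 values; |L|−L_z,max ≈ 0.4772ℏ; θ(m_l=1) ≈ 79.48°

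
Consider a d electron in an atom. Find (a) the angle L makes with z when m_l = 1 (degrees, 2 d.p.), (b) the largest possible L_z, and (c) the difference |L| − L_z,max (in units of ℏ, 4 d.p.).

θ(m_l=1) ≈ 65.91°; L_z,max = 2ℏ; |L|−L_z,max ≈ 0.4495ℏ

A d state has l = 2.
For m_l = 1: cos θ = 1/√6, θ ≈ 65.91°.
L_z,max = lℏ = 2ℏ.
|L| − L_z,max = (√6 − 2)ℏ ≈ 0.4495ℏ.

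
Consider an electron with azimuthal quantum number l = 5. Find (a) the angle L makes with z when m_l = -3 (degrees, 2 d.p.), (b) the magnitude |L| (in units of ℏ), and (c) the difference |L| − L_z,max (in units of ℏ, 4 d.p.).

For m_l = -3: cos θ = -3/√30, θ ≈ 123.21°.
|L| = ℏ√(5·6) = √30 ℏ ≈ 5.477ℏ.
|L| − L_z,max = (√30 − 5)ℏ ≈ 0.4772ℏ.

θ(m_l=-3) ≈ 123.21°; |L| = √30 ℏ ≈ 5.477ℏ; |L|−L_z,max ≈ 0.4772ℏ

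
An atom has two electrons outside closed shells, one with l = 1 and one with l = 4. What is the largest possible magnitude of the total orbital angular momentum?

L runs from |1 − 4| = 3 to 1 + 4 = 5.
L ∈ {3, 4, 5}.
The largest magnitude corresponds to L = 5: |L_tot| = ℏ√(5·6) = √30 ℏ.

|L_tot|_max = √30 ℏ ≈ 5.477ℏ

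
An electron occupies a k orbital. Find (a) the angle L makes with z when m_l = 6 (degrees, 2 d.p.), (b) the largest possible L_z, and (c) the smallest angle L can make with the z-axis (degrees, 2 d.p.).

For a k orbital, l = 7.
For m_l = 6: cos θ = 6/√56, θ ≈ 36.70°.
L_z,max = lℏ = 7ℏ.
cos θ_min = 7/√56, so θ_min ≈ 20.70°.

θ(m_l=6) ≈ 36.70°; L_z,max = 7ℏ; θ_min ≈ 20.70°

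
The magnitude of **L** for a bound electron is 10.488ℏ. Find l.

l = 10

Since |L|² = l(l+1)ℏ², l(l+1) = 110.
The positive root is l = 10.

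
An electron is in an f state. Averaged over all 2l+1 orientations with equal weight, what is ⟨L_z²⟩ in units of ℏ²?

⟨L_z²⟩ = 4 ℏ²

F corresponds to l = 3.
The allowed m_l values are -3, -2, -1, 0, 1, 2, 3.
⟨L_z²⟩ = ℏ²·l(l+1)/3 = 4ℏ².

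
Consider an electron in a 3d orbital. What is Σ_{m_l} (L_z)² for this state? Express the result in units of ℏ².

Σ(L_z)² = 10 ℏ²

The 3d subshell has l = 2.
m_l ∈ {-2, -1, 0, 1, 2}.
Summing m² from −2 to 2: Σ m_l² = 10.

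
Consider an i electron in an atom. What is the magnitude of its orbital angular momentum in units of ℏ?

|L| = √42 ℏ ≈ 6.481ℏ

An i state has l = 6.
|L| = ℏ√(l(l+1)) = ℏ√(6·7) = √42 ℏ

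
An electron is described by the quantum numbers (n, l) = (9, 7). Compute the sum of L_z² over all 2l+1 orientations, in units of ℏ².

Σ(L_z)² = 280 ℏ²

The allowed m_l values are -7, -6, -5, -4, -3, -2, -1, 0, 1, 2, 3, 4, 5, 6, 7.
Σ m_l² = l(l+1)(2l+1)/3 = 7·8·15/3 = 280.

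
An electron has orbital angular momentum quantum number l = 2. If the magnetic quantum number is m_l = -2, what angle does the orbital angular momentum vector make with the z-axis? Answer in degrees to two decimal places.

θ ≈ 144.74°

|L| = ℏ√(l(l+1)) = √6 ℏ.
L_z = m_l ℏ = −2ℏ.
cos θ = L_z/|L| = -2/√6, so θ ≈ 144.74°.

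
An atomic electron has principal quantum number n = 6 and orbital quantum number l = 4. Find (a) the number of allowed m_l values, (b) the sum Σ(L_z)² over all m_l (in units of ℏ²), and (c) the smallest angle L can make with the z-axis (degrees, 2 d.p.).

There are 2l+1 = 9 values of m_l.
Σ m_l² = 60, so Σ(L_z)² = 60 ℏ².
cos θ_min = 4/√20, so θ_min ≈ 26.57°.

9 values; Σ(L_z)² = 60 ℏ²; θ_min ≈ 26.57°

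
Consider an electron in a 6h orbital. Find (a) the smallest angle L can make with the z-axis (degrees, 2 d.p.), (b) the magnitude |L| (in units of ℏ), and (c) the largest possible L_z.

For 6h, l = 5.
cos θ_min = 5/√30, so θ_min ≈ 24.09°.
|L| = ℏ√(5·6) = √30 ℏ ≈ 5.477ℏ.
L_z,max = lℏ = 5ℏ.

θ_min ≈ 24.09°; |L| = √30 ℏ ≈ 5.477ℏ; L_z,max = 5ℏ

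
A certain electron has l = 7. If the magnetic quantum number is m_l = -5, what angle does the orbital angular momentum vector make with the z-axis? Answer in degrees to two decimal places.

|L| = ℏ√(l(l+1)) = 2√14 ℏ.
L_z = m_l ℏ = −5ℏ.
cos θ = L_z/|L| = -5/√56, so θ ≈ 131.92°.

θ ≈ 131.92°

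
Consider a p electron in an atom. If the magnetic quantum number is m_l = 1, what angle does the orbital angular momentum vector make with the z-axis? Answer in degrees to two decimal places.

θ ≈ 45.00°

A p state has l = 1.
|L| = ℏ√(l(l+1)) = √2 ℏ.
L_z = m_l ℏ = 1ℏ.
cos θ = L_z/|L| = 1/√2, so θ ≈ 45.00°.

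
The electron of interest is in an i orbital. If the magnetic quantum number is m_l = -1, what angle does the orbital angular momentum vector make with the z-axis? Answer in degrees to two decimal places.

θ ≈ 98.88°

The letter i corresponds to l = 6.
|L| = ℏ√(l(l+1)) = √42 ℏ.
L_z = m_l ℏ = −1ℏ.
cos θ = L_z/|L| = -1/√42, so θ ≈ 98.88°.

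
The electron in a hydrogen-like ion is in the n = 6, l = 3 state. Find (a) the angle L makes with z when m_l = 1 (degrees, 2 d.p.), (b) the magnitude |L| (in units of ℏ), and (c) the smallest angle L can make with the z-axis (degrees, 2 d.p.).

For m_l = 1: cos θ = 1/√12, θ ≈ 73.22°.
|L| = ℏ√(3·4) = 2√3 ℏ ≈ 3.464ℏ.
cos θ_min = 3/√12, so θ_min ≈ 30.00°.

θ(m_l=1) ≈ 73.22°; |L| = 2√3 ℏ ≈ 3.464ℏ; θ_min ≈ 30.00°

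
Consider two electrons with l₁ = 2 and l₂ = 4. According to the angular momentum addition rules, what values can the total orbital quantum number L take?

L = 2, 3, 4, 5, 6

By the triangle rule, |l₁ − l₂| ≤ L ≤ l₁ + l₂.
L ∈ {2, 3, 4, 5, 6}.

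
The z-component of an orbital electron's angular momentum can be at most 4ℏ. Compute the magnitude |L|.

Since max m_l = l, l = 4.
Then |L| = ℏ√(4·5) = 2√5 ℏ.

|L| = 2√5 ℏ ≈ 4.472ℏ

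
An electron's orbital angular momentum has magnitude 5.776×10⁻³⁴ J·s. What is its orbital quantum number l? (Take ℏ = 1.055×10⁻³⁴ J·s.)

l = 5

Dividing by ℏ: |L|/ℏ ≈ 5.475.
(|L|/ℏ)² = l(l+1) ≈ 29.97 ⇒ l = 5.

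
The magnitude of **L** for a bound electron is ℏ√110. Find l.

(|L|/ℏ)² = l(l+1) = 110.
l² + l − 110 = 0 ⇒ l = 10.

l = 10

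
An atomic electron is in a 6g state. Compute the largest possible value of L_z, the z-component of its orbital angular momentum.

6g means n = 6, l = 4.
L_z = m_l ℏ with m_l ∈ {−4, …, 4}; the maximum is m_l = 4.

L_z,max = 4ℏ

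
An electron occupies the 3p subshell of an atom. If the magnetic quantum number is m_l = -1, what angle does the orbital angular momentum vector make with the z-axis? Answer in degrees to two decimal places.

θ ≈ 135.00°

The 3p subshell has l = 1.
|L| = ℏ√(l(l+1)) = √2 ℏ.
L_z = m_l ℏ = −1ℏ.
cos θ = L_z/|L| = -1/√2, so θ ≈ 135.00°.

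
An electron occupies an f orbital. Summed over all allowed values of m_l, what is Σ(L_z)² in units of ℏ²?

For an f orbital, l = 3.
The allowed m_l values are -3, -2, -1, 0, 1, 2, 3.
Σ m_l² = 2·(1 + 4 + 9) = 28.

Σ(L_z)² = 28 ℏ²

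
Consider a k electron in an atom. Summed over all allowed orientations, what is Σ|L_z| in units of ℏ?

For a k orbital, l = 7.
The allowed m_l values are -7, -6, -5, -4, -3, -2, -1, 0, 1, 2, 3, 4, 5, 6, 7.
Σ|m_l| = l(l+1) = 56.

Σ|L_z| = 56 ℏ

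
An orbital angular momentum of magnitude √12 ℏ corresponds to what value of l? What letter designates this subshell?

l = 3 (f orbital)

Since |L|² = l(l+1)ℏ², l(l+1) = 12.
The positive root is l = 3.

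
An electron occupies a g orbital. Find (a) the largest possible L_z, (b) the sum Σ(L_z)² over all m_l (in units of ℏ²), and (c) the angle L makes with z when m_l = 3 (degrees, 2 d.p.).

L_z,max = 4ℏ; Σ(L_z)² = 60 ℏ²; θ(m_l=3) ≈ 47.87°

A g state has l = 4.
L_z,max = lℏ = 4ℏ.
Σ m_l² = 60, so Σ(L_z)² = 60 ℏ².
For m_l = 3: cos θ = 3/√20, θ ≈ 47.87°.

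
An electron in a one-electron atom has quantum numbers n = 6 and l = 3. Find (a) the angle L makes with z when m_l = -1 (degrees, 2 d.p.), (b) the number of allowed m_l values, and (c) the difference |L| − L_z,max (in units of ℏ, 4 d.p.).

θ(m_l=-1) ≈ 106.78°; 7 values; |L|−L_z,max ≈ 0.4641ℏ

For m_l = -1: cos θ = -1/√12, θ ≈ 106.78°.
There are 2l+1 = 7 values of m_l.
|L| − L_z,max = (2√3 − 3)ℏ ≈ 0.4641ℏ.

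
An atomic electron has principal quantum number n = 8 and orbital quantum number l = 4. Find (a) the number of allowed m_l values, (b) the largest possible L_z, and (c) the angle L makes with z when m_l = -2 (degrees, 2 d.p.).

There are 2l+1 = 9 values of m_l.
L_z,max = lℏ = 4ℏ.
For m_l = -2: cos θ = -2/√20, θ ≈ 116.57°.

9 values; L_z,max = 4ℏ; θ(m_l=-2) ≈ 116.57°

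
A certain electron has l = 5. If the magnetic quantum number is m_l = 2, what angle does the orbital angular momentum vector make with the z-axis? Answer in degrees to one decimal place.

|L|² = l(l+1)ℏ² = 30ℏ², so |L| = √30 ℏ.
L_z = m_l ℏ = 2ℏ.
cos θ = L_z/|L| = 2/√30, so θ ≈ 68.6°.

θ ≈ 68.6°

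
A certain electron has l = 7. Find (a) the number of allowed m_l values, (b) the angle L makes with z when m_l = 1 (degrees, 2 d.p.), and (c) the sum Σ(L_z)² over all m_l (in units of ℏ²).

There are 2l+1 = 15 values of m_l.
For m_l = 1: cos θ = 1/√56, θ ≈ 82.32°.
Σ m_l² = 280, so Σ(L_z)² = 280 ℏ².

15 values; θ(m_l=1) ≈ 82.32°; Σ(L_z)² = 280 ℏ²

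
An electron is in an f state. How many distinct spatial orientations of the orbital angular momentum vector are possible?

F corresponds to l = 3.
The number of m_l values is 2l + 1 = 2·3 + 1 = 7.

7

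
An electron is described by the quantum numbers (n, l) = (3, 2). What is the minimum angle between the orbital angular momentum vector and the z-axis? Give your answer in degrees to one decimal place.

θ_min ≈ 35.3°

|L| = ℏ√(l(l+1)) = √6 ℏ.
The smallest angle corresponds to the largest L_z, i.e. m_l = l = 2, giving L_z = 2ℏ.
cos θ_min = 2/√6, so θ_min ≈ 35.3°.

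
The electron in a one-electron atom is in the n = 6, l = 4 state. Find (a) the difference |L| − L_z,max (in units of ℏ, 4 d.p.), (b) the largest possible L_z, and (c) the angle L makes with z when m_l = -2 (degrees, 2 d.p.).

|L|−L_z,max ≈ 0.4721ℏ; L_z,max = 4ℏ; θ(m_l=-2) ≈ 116.57°

|L| − L_z,max = (2√5 − 4)ℏ ≈ 0.4721ℏ.
L_z,max = lℏ = 4ℏ.
For m_l = -2: cos θ = -2/√20, θ ≈ 116.57°.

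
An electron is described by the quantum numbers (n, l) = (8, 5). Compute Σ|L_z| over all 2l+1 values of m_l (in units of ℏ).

m_l runs from −5 to 5, i.e. {-5, -4, -3, -2, -1, 0, 1, 2, 3, 4, 5}.
Σ|m_l| = 2·5(5+1)/2 = 30.

Σ|L_z| = 30 ℏ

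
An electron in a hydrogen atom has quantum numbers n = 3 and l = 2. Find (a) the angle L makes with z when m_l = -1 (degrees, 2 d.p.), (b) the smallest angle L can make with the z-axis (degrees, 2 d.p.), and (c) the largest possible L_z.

For m_l = -1: cos θ = -1/√6, θ ≈ 114.09°.
cos θ_min = 2/√6, so θ_min ≈ 35.26°.
L_z,max = lℏ = 2ℏ.

θ(m_l=-1) ≈ 114.09°; θ_min ≈ 35.26°; L_z,max = 2ℏ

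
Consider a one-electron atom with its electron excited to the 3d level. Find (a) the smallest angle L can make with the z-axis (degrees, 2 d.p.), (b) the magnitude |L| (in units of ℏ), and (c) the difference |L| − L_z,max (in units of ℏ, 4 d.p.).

The 3d level has l = 2.
cos θ_min = 2/√6, so θ_min ≈ 35.26°.
|L| = ℏ√(2·3) = √6 ℏ ≈ 2.449ℏ.
|L| − L_z,max = (√6 − 2)ℏ ≈ 0.4495ℏ.

θ_min ≈ 35.26°; |L| = √6 ℏ ≈ 2.449ℏ; |L|−L_z,max ≈ 0.4495ℏ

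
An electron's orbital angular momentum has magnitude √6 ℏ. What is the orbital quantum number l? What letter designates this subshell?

l = 2 (d orbital)

(|L|/ℏ)² = l(l+1) = 6.
The positive root is l = 2.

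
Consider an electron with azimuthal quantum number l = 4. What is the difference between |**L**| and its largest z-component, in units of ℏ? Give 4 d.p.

|L| − L_z,max ≈ 0.4721ℏ

|L| = 2√5 ℏ ≈ 4.4721ℏ, while L_z,max = lℏ = 4ℏ.
The difference is (2√5 − 4)ℏ ≈ 0.4721ℏ.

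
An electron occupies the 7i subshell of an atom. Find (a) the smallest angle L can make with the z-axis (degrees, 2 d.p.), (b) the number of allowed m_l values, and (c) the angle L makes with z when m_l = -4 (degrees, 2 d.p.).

For 7i, l = 6.
cos θ_min = 6/√42, so θ_min ≈ 22.21°.
There are 2l+1 = 13 values of m_l.
For m_l = -4: cos θ = -4/√42, θ ≈ 128.11°.

θ_min ≈ 22.21°; 13 values; θ(m_l=-4) ≈ 128.11°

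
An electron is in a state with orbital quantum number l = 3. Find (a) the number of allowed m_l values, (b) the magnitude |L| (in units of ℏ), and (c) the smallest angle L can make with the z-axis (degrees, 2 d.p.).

7 values; |L| = 2√3 ℏ ≈ 3.464ℏ; θ_min ≈ 30.00°

There are 2l+1 = 7 values of m_l.
|L| = ℏ√(3·4) = 2√3 ℏ ≈ 3.464ℏ.
cos θ_min = 3/√12, so θ_min ≈ 30.00°.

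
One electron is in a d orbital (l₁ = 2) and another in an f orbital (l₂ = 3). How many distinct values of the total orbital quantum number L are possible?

5

The total orbital quantum number L ranges from |l₁ − l₂| to l₁ + l₂ in integer steps.
So L can be 1, 2, 3, 4, 5.
That is 5 values.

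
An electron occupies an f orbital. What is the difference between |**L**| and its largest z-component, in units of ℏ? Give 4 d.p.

|L| − L_z,max ≈ 0.4641ℏ

For an f orbital, l = 3.
|L| = 2√3 ℏ ≈ 3.4641ℏ, while L_z,max = lℏ = 3ℏ.
The difference is (2√3 − 3)ℏ ≈ 0.4641ℏ.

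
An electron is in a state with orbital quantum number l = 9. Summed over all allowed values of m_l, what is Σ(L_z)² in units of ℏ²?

Σ(L_z)² = 570 ℏ²

m_l ∈ {-9, -8, -7, -6, -5, -4, -3, -2, -1, 0, 1, 2, 3, 4, 5, 6, 7, 8, 9}.
Σ m_l² = l(l+1)(2l+1)/3 = 9·10·19/3 = 570.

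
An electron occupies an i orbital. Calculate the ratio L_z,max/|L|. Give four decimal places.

For an i orbital, l = 6.
|L| = √42 ℏ ≈ 6.4807ℏ, while L_z,max = lℏ = 6ℏ.
L_z,max/|L| = 6/√42 = 0.9258.

L_z,max/|L| = 0.9258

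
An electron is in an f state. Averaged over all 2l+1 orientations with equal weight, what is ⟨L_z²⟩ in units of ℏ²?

⟨L_z²⟩ = 4 ℏ²

The letter f corresponds to l = 3.
The allowed m_l values are -3, -2, -1, 0, 1, 2, 3.
⟨L_z²⟩ = ℏ²·(Σ m_l²)/(2l+1) = ℏ²·28/7 = 4ℏ².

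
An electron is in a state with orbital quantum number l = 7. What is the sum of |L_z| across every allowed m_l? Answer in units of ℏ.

Σ|L_z| = 56 ℏ

The allowed m_l values are -7, -6, -5, -4, -3, -2, -1, 0, 1, 2, 3, 4, 5, 6, 7.
Σ|m_l| = 2·7(7+1)/2 = 56.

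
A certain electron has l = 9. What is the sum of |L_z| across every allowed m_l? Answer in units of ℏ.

m_l runs from −9 to 9, i.e. {-9, -8, -7, -6, -5, -4, -3, -2, -1, 0, 1, 2, 3, 4, 5, 6, 7, 8, 9}.
Σ|m_l| = l(l+1) = 90.

Σ|L_z| = 90 ℏ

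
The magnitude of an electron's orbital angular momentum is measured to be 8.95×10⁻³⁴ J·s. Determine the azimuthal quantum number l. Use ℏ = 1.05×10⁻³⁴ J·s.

l = 8

Dividing by ℏ: |L|/ℏ ≈ 8.524.
l(l+1) ≈ 8.524² ≈ 72.66, so l = 8.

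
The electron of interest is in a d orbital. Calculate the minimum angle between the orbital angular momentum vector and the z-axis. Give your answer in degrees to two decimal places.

A d state has l = 2.
|L|² = l(l+1)ℏ² = 6ℏ², so |L| = √6 ℏ.
The smallest angle corresponds to the largest L_z, i.e. m_l = l = 2, giving L_z = 2ℏ.
cos θ_min = 2/√6, so θ_min ≈ 35.26°.

θ_min ≈ 35.26°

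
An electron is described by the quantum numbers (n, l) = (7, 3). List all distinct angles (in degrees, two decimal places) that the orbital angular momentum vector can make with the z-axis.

θ ∈ {30.00°, 54.74°, 73.22°, 90.00°, 106.78°, 125.26°, 150.00°}

|L|² = l(l+1)ℏ² = 12ℏ², so |L| = 2√3 ℏ.
cos θ = m_l/√12 for each m_l ∈ {-3, -2, -1, 0, 1, 2, 3}.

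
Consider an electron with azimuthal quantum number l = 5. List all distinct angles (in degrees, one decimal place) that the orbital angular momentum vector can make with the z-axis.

|L| = ℏ√(l(l+1)) = √30 ℏ.
cos θ = m_l/√30 for each m_l ∈ {-5, -4, -3, -2, -1, 0, 1, 2, 3, 4, 5}.

θ ∈ {24.1°, 43.1°, 56.8°, 68.6°, 79.5°, 90.0°, 100.5°, 111.4°, 123.2°, 136.9°, 155.9°}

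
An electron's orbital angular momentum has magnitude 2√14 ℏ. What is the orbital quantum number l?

|L| = ℏ√(l(l+1)), so l(l+1) = 56.
The positive root is l = 7.

l = 7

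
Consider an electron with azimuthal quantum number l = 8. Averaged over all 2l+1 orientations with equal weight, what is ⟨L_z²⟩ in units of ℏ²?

⟨L_z²⟩ = 24 ℏ²

m_l ∈ {-8, -7, -6, -5, -4, -3, -2, -1, 0, 1, 2, 3, 4, 5, 6, 7, 8}.
⟨L_z²⟩ = ℏ²·(Σ m_l²)/(2l+1) = ℏ²·408/17 = 24ℏ².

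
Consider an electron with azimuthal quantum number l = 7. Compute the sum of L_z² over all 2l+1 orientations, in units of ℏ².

Σ(L_z)² = 280 ℏ²

The allowed m_l values are -7, -6, -5, -4, -3, -2, -1, 0, 1, 2, 3, 4, 5, 6, 7.
Σ m_l² = 2·(1 + 4 + 9 + 16 + 25 + 36 + 49) = 280.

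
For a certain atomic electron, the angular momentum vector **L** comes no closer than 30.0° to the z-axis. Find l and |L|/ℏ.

cos²θ_min = l/(l+1) = 0.7500.
Solving: l = 3.
Then |L| = ℏ√(3·4) = 2√3 ℏ.

l = 3, |L| = 2√3 ℏ ≈ 3.464ℏ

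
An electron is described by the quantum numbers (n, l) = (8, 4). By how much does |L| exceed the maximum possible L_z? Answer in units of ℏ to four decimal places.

|L| = 2√5 ℏ ≈ 4.4721ℏ, while L_z,max = lℏ = 4ℏ.
The difference is (2√5 − 4)ℏ ≈ 0.4721ℏ.

|L| − L_z,max ≈ 0.4721ℏ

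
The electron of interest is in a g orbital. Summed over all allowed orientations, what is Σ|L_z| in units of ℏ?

For a g orbital, l = 4.
m_l ∈ {-4, -3, -2, -1, 0, 1, 2, 3, 4}.
Σ|m_l| = l(l+1) = 20.

Σ|L_z| = 20 ℏ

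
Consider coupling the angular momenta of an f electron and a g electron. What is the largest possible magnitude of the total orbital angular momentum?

Angular momentum addition gives L = |l₁ − l₂|, …, l₁ + l₂.
Allowed values: L = 1, 2, 3, 4, 5, 6, 7.
The largest magnitude corresponds to L = 7: |L_tot| = ℏ√(7·8) = 2√14 ℏ.

|L_tot|_max = 2√14 ℏ ≈ 7.483ℏ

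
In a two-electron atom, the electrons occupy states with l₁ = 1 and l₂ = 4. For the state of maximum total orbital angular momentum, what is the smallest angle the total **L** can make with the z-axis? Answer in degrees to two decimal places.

θ_min ≈ 24.09°

L runs from |1 − 4| = 3 to 1 + 4 = 5.
Allowed values: L = 3, 4, 5.
The maximum is L = 5, with |L_tot| = ℏ√(5·6) = √30 ℏ.
The minimum angle with z is arccos(5/√30) ≈ 24.09°.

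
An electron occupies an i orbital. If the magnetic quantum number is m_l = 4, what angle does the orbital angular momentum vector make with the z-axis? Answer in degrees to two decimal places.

For an i orbital, l = 6.
|L| = ℏ√(l(l+1)) = √42 ℏ.
L_z = m_l ℏ = 4ℏ.
cos θ = L_z/|L| = 4/√42, so θ ≈ 51.89°.

θ ≈ 51.89°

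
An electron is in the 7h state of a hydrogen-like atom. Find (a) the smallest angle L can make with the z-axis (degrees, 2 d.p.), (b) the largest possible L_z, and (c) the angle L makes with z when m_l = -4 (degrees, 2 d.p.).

θ_min ≈ 24.09°; L_z,max = 5ℏ; θ(m_l=-4) ≈ 136.91°

The 7h subshell has l = 5.
cos θ_min = 5/√30, so θ_min ≈ 24.09°.
L_z,max = lℏ = 5ℏ.
For m_l = -4: cos θ = -4/√30, θ ≈ 136.91°.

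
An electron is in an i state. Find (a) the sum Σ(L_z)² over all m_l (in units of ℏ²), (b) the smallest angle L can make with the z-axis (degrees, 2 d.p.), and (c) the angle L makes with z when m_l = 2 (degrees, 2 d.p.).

Σ(L_z)² = 182 ℏ²; θ_min ≈ 22.21°; θ(m_l=2) ≈ 72.02°

For an i orbital, l = 6.
Σ m_l² = 182, so Σ(L_z)² = 182 ℏ².
cos θ_min = 6/√42, so θ_min ≈ 22.21°.
For m_l = 2: cos θ = 2/√42, θ ≈ 72.02°.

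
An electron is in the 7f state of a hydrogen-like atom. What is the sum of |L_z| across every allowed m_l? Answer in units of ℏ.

For 7f, l = 3.
m_l runs from −3 to 3, i.e. {-3, -2, -1, 0, 1, 2, 3}.
Σ|m_l| = l(l+1) = 12.

Σ|L_z| = 12 ℏ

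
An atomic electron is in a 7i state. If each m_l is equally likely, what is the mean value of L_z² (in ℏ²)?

⟨L_z²⟩ = 14 ℏ²

The 7i subshell has l = 6.
m_l runs from −6 to 6, i.e. {-6, -5, -4, -3, -2, -1, 0, 1, 2, 3, 4, 5, 6}.
Average of L_z² over 13 states: 182/13 ℏ² = 14 ℏ².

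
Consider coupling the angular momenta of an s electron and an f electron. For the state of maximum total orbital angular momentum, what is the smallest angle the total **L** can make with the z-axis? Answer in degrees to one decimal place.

θ_min ≈ 30.0°

The total orbital quantum number L ranges from |l₁ − l₂| to l₁ + l₂ in integer steps.
So L can be 3.
The maximum is L = 3, with |L_tot| = ℏ√(3·4) = 2√3 ℏ.
The minimum angle with z is arccos(3/√12) ≈ 30.0°.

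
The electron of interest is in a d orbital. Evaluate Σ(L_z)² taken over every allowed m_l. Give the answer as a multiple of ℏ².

For a d orbital, l = 2.
m_l runs from −2 to 2, i.e. {-2, -1, 0, 1, 2}.
Σ m_l² = l(l+1)(2l+1)/3 = 2·3·5/3 = 10.

Σ(L_z)² = 10 ℏ²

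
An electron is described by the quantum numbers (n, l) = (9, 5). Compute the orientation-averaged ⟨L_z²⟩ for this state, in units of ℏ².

m_l ∈ {-5, -4, -3, -2, -1, 0, 1, 2, 3, 4, 5}.
⟨L_z²⟩ = ℏ²·(Σ m_l²)/(2l+1) = ℏ²·110/11 = 10ℏ².

⟨L_z²⟩ = 10 ℏ²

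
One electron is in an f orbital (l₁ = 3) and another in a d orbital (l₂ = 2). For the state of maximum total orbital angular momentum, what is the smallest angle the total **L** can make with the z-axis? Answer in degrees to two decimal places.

The total orbital quantum number L ranges from |l₁ − l₂| to l₁ + l₂ in integer steps.
Allowed values: L = 1, 2, 3, 4, 5.
The maximum is L = 5, with |L_tot| = ℏ√(5·6) = √30 ℏ.
The minimum angle with z is arccos(5/√30) ≈ 24.09°.

θ_min ≈ 24.09°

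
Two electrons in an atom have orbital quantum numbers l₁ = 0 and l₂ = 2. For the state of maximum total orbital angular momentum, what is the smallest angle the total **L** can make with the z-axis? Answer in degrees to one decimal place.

θ_min ≈ 35.3°

By the triangle rule, |l₁ − l₂| ≤ L ≤ l₁ + l₂.
Allowed values: L = 2.
The maximum is L = 2, with |L_tot| = ℏ√(2·3) = √6 ℏ.
The minimum angle with z is arccos(2/√6) ≈ 35.3°.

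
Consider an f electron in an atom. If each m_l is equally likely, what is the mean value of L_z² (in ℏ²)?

⟨L_z²⟩ = 4 ℏ²

For an f orbital, l = 3.
m_l runs from −3 to 3, i.e. {-3, -2, -1, 0, 1, 2, 3}.
⟨L_z²⟩ = ℏ²·(Σ m_l²)/(2l+1) = ℏ²·28/7 = 4ℏ².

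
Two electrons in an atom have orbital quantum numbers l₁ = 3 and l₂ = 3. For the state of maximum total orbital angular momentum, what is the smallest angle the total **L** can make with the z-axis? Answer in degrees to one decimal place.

By the triangle rule, |l₁ − l₂| ≤ L ≤ l₁ + l₂.
So L can be 0, 1, 2, 3, 4, 5, 6.
The maximum is L = 6, with |L_tot| = ℏ√(6·7) = √42 ℏ.
The minimum angle with z is arccos(6/√42) ≈ 22.2°.

θ_min ≈ 22.2°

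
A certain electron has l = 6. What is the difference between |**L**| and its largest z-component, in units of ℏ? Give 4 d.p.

|L| − L_z,max ≈ 0.4807ℏ

|L| = √42 ℏ ≈ 6.4807ℏ, while L_z,max = lℏ = 6ℏ.
The difference is (√42 − 6)ℏ ≈ 0.4807ℏ.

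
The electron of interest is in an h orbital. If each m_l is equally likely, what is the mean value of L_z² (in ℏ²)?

For an h orbital, l = 5.
m_l runs from −5 to 5, i.e. {-5, -4, -3, -2, -1, 0, 1, 2, 3, 4, 5}.
Average of L_z² over 11 states: 110/11 ℏ² = 10 ℏ².

⟨L_z²⟩ = 10 ℏ²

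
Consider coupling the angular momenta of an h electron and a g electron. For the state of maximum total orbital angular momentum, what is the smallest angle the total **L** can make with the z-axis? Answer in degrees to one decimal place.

L runs from |5 − 4| = 1 to 5 + 4 = 9.
So L can be 1, 2, 3, 4, 5, 6, 7, 8, 9.
The maximum is L = 9, with |L_tot| = ℏ√(9·10) = 3√10 ℏ.
The minimum angle with z is arccos(9/√90) ≈ 18.4°.

θ_min ≈ 18.4°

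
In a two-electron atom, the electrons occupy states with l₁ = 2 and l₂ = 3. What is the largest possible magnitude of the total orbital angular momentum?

|L_tot|_max = √30 ℏ ≈ 5.477ℏ

By the triangle rule, |l₁ − l₂| ≤ L ≤ l₁ + l₂.
Allowed values: L = 1, 2, 3, 4, 5.
The largest magnitude corresponds to L = 5: |L_tot| = ℏ√(5·6) = √30 ℏ.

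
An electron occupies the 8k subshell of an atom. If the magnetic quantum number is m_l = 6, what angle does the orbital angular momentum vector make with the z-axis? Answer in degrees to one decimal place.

For 8k, l = 7.
|L| = ℏ√(l(l+1)) = 2√14 ℏ.
L_z = m_l ℏ = 6ℏ.
cos θ = L_z/|L| = 6/√56, so θ ≈ 36.7°.

θ ≈ 36.7°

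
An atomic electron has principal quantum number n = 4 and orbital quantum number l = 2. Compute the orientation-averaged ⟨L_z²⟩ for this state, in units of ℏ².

⟨L_z²⟩ = 2 ℏ²

m_l ∈ {-2, -1, 0, 1, 2}.
Average of L_z² over 5 states: 10/5 ℏ² = 2 ℏ².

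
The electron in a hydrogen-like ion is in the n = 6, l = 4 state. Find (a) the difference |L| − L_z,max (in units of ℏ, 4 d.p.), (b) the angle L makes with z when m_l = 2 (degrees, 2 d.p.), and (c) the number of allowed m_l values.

|L| − L_z,max = (2√5 − 4)ℏ ≈ 0.4721ℏ.
For m_l = 2: cos θ = 2/√20, θ ≈ 63.43°.
There are 2l+1 = 9 values of m_l.

|L|−L_z,max ≈ 0.4721ℏ; θ(m_l=2) ≈ 63.43°; 9 values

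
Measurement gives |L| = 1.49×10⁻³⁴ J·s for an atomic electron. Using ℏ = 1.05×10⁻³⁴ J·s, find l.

In units of ℏ, |L| ≈ 1.419.
l(l+1) ≈ 1.419² ≈ 2.01, so l = 1.

l = 1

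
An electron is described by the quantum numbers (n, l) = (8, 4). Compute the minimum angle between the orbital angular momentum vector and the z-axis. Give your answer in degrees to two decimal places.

|L|² = l(l+1)ℏ² = 20ℏ², so |L| = 2√5 ℏ.
The smallest angle corresponds to the largest L_z, i.e. m_l = l = 4, giving L_z = 4ℏ.
cos θ_min = 4/√20, so θ_min ≈ 26.57°.

θ_min ≈ 26.57°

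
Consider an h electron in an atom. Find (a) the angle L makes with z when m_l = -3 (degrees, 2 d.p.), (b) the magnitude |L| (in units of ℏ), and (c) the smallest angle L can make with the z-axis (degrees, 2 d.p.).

θ(m_l=-3) ≈ 123.21°; |L| = √30 ℏ ≈ 5.477ℏ; θ_min ≈ 24.09°

For an h orbital, l = 5.
For m_l = -3: cos θ = -3/√30, θ ≈ 123.21°.
|L| = ℏ√(5·6) = √30 ℏ ≈ 5.477ℏ.
cos θ_min = 5/√30, so θ_min ≈ 24.09°.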